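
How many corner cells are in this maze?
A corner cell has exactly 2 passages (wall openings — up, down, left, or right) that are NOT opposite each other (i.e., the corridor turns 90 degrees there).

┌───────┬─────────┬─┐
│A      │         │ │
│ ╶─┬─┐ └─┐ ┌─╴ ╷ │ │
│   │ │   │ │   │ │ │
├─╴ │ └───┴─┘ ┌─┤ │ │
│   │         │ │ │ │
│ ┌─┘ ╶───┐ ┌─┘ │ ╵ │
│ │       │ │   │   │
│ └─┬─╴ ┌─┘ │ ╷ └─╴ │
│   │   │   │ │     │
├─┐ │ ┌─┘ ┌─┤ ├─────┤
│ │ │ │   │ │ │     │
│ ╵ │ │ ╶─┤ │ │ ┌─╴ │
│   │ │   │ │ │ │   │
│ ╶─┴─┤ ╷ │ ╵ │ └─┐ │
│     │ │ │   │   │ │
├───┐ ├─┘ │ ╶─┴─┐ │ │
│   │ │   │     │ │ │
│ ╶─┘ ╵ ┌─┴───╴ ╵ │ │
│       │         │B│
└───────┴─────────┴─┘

Counting corner cells (2 non-opposite passages):
Total corners: 40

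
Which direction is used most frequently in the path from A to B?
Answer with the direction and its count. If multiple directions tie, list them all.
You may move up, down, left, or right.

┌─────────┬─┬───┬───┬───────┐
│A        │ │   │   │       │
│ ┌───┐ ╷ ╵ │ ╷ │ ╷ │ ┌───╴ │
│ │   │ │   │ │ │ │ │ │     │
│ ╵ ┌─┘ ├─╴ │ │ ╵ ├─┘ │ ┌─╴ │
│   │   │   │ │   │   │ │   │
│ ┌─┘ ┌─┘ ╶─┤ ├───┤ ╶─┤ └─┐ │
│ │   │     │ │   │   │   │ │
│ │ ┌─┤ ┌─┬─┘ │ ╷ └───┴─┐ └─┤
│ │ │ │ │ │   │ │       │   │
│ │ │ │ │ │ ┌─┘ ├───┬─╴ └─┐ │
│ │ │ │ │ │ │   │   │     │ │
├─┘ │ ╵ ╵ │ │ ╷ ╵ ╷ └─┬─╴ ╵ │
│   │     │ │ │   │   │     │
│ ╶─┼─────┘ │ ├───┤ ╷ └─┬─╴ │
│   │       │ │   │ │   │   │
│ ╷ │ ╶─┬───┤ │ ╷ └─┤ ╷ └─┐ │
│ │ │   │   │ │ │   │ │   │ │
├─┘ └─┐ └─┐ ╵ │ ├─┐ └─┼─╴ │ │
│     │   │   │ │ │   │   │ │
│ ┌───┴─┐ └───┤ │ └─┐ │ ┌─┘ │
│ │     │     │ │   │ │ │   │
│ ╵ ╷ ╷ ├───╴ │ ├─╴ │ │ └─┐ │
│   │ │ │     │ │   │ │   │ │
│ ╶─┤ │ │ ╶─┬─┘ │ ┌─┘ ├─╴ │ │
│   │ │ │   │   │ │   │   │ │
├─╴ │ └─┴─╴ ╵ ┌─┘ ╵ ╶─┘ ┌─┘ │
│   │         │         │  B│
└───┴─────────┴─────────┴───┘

Directions: right, right, right, down, down, left, down, left, down, down, down, left, down, right, down, down, left, down, down, right, up, right, down, down, down, right, right, right, right, up, right, up, up, up, up, up, right, down, right, down, right, down, down, down, left, down, right, right, up, right, up, left, up, up, right, up, left, up, left, up, left, up, left, down, left, up, up, up, right, down, right, right, right, down, right, down, right, down, down, down, down, down, down, down
Counts: {'right': 24, 'down': 31, 'left': 11, 'up': 18}
Most common: down (31 times)

Solution:

┌─────────┬─┬───┬───┬───────┐
│A → → ↓  │ │   │   │       │
│ ┌───┐ ╷ ╵ │ ╷ │ ╷ │ ┌───╴ │
│ │   │↓│   │ │ │ │ │ │     │
│ ╵ ┌─┘ ├─╴ │ │ ╵ ├─┘ │ ┌─╴ │
│   │↓ ↲│   │ │   │   │ │   │
│ ┌─┘ ┌─┘ ╶─┤ ├───┤ ╶─┤ └─┐ │
│ │↓ ↲│     │ │↱ ↓│   │   │ │
│ │ ┌─┤ ┌─┬─┘ │ ╷ └───┴─┐ └─┤
│ │↓│ │ │ │   │↑│↳ → → ↓│   │
│ │ │ │ │ │ ┌─┘ ├───┬─╴ └─┐ │
│ │↓│ │ │ │ │  ↑│↓ ↰│  ↳ ↓│ │
├─┘ │ ╵ ╵ │ │ ╷ ╵ ╷ └─┬─╴ ╵ │
│↓ ↲│     │ │ │↑ ↲│↑ ↰│  ↳ ↓│
│ ╶─┼─────┘ │ ├───┤ ╷ └─┬─╴ │
│↳ ↓│       │ │↱ ↓│ │↑ ↰│  ↓│
│ ╷ │ ╶─┬───┤ │ ╷ └─┤ ╷ └─┐ │
│ │↓│   │   │ │↑│↳ ↓│ │↑ ↰│↓│
├─┘ └─┐ └─┐ ╵ │ ├─┐ └─┼─╴ │ │
│↓ ↲  │   │   │↑│ │↳ ↓│↱ ↑│↓│
│ ┌───┴─┐ └───┤ │ └─┐ │ ┌─┘ │
│↓│↱ ↓  │     │↑│   │↓│↑│  ↓│
│ ╵ ╷ ╷ ├───╴ │ ├─╴ │ │ └─┐ │
│↳ ↑│↓│ │     │↑│   │↓│↑ ↰│↓│
│ ╶─┤ │ │ ╶─┬─┘ │ ┌─┘ ├─╴ │ │
│   │↓│ │   │↱ ↑│ │↓ ↲│↱ ↑│↓│
├─╴ │ └─┴─╴ ╵ ┌─┘ ╵ ╶─┘ ┌─┘ │
│   │↳ → → → ↑│    ↳ → ↑│  B│
└───┴─────────┴─────────┴───┘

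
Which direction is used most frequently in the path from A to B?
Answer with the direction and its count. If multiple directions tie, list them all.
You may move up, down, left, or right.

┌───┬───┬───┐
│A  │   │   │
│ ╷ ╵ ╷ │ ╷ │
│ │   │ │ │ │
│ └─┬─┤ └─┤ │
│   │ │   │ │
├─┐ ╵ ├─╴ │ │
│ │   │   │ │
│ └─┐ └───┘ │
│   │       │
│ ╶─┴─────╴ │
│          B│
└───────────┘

Directions: down, down, right, down, right, down, right, right, right, down
Counts: {'down': 5, 'right': 5}
Most common: down and right (tied at 5 times each)

Solution:

┌───┬───┬───┐
│A  │   │   │
│ ╷ ╵ ╷ │ ╷ │
│↓│   │ │ │ │
│ └─┬─┤ └─┤ │
│↳ ↓│ │   │ │
├─┐ ╵ ├─╴ │ │
│ │↳ ↓│   │ │
│ └─┐ └───┘ │
│   │↳ → → ↓│
│ ╶─┴─────╴ │
│          B│
└───────────┘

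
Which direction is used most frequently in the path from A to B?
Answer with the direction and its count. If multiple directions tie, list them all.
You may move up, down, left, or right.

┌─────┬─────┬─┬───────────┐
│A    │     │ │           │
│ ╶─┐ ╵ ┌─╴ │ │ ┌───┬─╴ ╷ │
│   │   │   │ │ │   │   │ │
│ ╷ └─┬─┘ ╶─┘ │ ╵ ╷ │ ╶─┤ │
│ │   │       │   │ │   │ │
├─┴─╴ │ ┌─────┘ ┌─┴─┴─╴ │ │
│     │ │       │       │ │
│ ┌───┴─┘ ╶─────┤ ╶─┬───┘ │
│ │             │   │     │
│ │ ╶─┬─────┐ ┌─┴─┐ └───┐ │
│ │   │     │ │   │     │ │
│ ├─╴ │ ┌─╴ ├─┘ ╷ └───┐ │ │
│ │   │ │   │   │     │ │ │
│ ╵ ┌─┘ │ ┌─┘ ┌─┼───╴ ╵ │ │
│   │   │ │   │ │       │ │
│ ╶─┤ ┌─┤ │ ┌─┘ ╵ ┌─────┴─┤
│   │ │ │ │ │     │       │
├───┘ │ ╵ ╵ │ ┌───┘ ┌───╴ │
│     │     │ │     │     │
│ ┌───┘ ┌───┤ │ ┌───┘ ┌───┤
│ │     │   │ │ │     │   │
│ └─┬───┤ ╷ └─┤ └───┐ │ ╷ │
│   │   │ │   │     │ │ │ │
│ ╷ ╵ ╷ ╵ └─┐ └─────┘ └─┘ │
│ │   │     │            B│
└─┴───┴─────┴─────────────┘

Directions: down, right, down, right, down, left, left, down, down, down, down, right, up, right, up, left, up, right, right, right, up, right, right, right, up, up, up, right, right, right, right, down, left, down, right, down, left, left, left, down, right, down, right, right, down, down, left, up, left, left, up, left, down, left, down, left, down, down, left, up, up, up, right, up, left, left, down, down, left, down, down, left, left, down, down, right, down, right, up, right, down, right, up, up, right, down, right, down, right, right, right, right, right, right
Counts: {'down': 28, 'right': 31, 'left': 19, 'up': 16}
Most common: right (31 times)

Solution:

┌─────┬─────┬─┬───────────┐
│A    │     │ │↱ → → → ↓  │
│ ╶─┐ ╵ ┌─╴ │ │ ┌───┬─╴ ╷ │
│↳ ↓│   │   │ │↑│   │↓ ↲│ │
│ ╷ └─┬─┘ ╶─┘ │ ╵ ╷ │ ╶─┤ │
│ │↳ ↓│       │↑  │ │↳ ↓│ │
├─┴─╴ │ ┌─────┘ ┌─┴─┴─╴ │ │
│↓ ← ↲│ │↱ → → ↑│↓ ← ← ↲│ │
│ ┌───┴─┘ ╶─────┤ ╶─┬───┘ │
│↓│↱ → → ↑      │↳ ↓│     │
│ │ ╶─┬─────┐ ┌─┴─┐ └───┐ │
│↓│↑ ↰│↓ ← ↰│ │↓ ↰│↳ → ↓│ │
│ ├─╴ │ ┌─╴ ├─┘ ╷ └───┐ │ │
│↓│↱ ↑│↓│↱ ↑│↓ ↲│↑ ← ↰│↓│ │
│ ╵ ┌─┘ │ ┌─┘ ┌─┼───╴ ╵ │ │
│↳ ↑│↓ ↲│↑│↓ ↲│ │    ↑ ↲│ │
│ ╶─┤ ┌─┤ │ ┌─┘ ╵ ┌─────┴─┤
│   │↓│ │↑│↓│     │       │
├───┘ │ ╵ ╵ │ ┌───┘ ┌───╴ │
│↓ ← ↲│  ↑ ↲│ │     │     │
│ ┌───┘ ┌───┤ │ ┌───┘ ┌───┤
│↓│     │↱ ↓│ │ │     │   │
│ └─┬───┤ ╷ └─┤ └───┐ │ ╷ │
│↳ ↓│↱ ↓│↑│↳ ↓│     │ │ │ │
│ ╷ ╵ ╷ ╵ └─┐ └─────┘ └─┘ │
│ │↳ ↑│↳ ↑  │↳ → → → → → B│
└─┴───┴─────┴─────────────┘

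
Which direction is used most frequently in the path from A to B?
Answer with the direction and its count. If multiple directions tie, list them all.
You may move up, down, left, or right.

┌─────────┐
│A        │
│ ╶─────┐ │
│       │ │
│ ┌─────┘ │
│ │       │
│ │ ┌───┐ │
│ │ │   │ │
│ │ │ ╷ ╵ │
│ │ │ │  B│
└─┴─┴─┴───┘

Directions: right, right, right, right, down, down, down, down
Counts: {'right': 4, 'down': 4}
Most common: down and right (tied at 4 times each)

Solution:

┌─────────┐
│A → → → ↓│
│ ╶─────┐ │
│       │↓│
│ ┌─────┘ │
│ │      ↓│
│ │ ┌───┐ │
│ │ │   │↓│
│ │ │ ╷ ╵ │
│ │ │ │  B│
└─┴─┴─┴───┘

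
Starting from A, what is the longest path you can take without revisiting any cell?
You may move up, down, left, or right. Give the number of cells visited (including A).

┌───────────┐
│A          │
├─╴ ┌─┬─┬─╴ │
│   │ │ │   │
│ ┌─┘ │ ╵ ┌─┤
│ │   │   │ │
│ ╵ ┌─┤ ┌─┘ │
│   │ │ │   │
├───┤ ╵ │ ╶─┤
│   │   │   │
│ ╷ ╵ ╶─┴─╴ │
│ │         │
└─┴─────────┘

Finding longest simple path using DFS:
Start: (0, 0)
Longest path visits 22 cells
Path: A → right → right → right → right → right → down → left → down → left → down → down → left → down → right → right → right → up → left → up → right → up

Solution:

┌───────────┐
│A → → → → ↓│
├─╴ ┌─┬─┬─╴ │
│   │ │ │↓ ↲│
│ ┌─┘ │ ╵ ┌─┤
│ │   │↓ ↲│B│
│ ╵ ┌─┤ ┌─┘ │
│   │ │↓│↱ ↑│
├───┤ ╵ │ ╶─┤
│   │↓ ↲│↑ ↰│
│ ╷ ╵ ╶─┴─╴ │
│ │  ↳ → → ↑│
└─┴─────────┘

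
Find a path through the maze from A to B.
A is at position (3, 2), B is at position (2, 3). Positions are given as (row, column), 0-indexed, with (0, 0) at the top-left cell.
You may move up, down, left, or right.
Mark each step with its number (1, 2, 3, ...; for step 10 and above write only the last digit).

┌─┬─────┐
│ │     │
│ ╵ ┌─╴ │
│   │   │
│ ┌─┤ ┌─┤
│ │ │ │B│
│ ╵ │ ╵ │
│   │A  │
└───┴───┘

Finding the shortest path from (3, 2) to (2, 3):
Path length: 2 steps
Directions: right → up

Solution:

┌─┬─────┐
│ │     │
│ ╵ ┌─╴ │
│   │   │
│ ┌─┤ ┌─┤
│ │ │ │B│
│ ╵ │ ╵ │
│   │A 1│
└───┴───┘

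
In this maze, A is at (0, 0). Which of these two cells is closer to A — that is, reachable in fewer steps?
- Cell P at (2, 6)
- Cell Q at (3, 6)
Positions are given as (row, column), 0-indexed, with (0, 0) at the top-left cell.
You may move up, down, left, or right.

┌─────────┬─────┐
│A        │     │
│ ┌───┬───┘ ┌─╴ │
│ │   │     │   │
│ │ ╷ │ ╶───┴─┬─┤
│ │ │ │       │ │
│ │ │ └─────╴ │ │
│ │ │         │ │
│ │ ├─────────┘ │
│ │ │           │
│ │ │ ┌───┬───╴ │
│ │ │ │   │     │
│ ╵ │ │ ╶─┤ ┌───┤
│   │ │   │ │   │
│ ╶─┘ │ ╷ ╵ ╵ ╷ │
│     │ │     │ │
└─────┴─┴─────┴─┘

Shortest path A → P at (2, 6): 20 steps
Shortest path A → Q at (3, 6): 19 steps

Q is closer (19 steps vs 20 steps).

Path to P:

┌─────────┬─────┐
│A        │     │
│ ┌───┬───┘ ┌─╴ │
│↓│↱ ↓│     │   │
│ │ ╷ │ ╶───┴─┬─┤
│↓│↑│↓│      P│ │
│ │ │ └─────╴ │ │
│↓│↑│↳ → → → ↑│ │
│ │ ├─────────┘ │
│↓│↑│           │
│ │ │ ┌───┬───╴ │
│↓│↑│ │   │     │
│ ╵ │ │ ╶─┤ ┌───┤
│↳ ↑│ │   │ │   │
│ ╶─┘ │ ╷ ╵ ╵ ╷ │
│     │ │     │ │
└─────┴─┴─────┴─┘

Path to Q:

┌─────────┬─────┐
│A        │     │
│ ┌───┬───┘ ┌─╴ │
│↓│↱ ↓│     │   │
│ │ ╷ │ ╶───┴─┬─┤
│↓│↑│↓│       │ │
│ │ │ └─────╴ │ │
│↓│↑│↳ → → → Q│ │
│ │ ├─────────┘ │
│↓│↑│           │
│ │ │ ┌───┬───╴ │
│↓│↑│ │   │     │
│ ╵ │ │ ╶─┤ ┌───┤
│↳ ↑│ │   │ │   │
│ ╶─┘ │ ╷ ╵ ╵ ╷ │
│     │ │     │ │
└─────┴─┴─────┴─┘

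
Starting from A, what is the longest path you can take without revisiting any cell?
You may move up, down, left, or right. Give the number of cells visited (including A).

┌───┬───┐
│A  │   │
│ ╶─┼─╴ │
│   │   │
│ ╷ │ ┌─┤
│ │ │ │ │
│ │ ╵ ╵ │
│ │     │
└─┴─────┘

Finding longest simple path using DFS:
Start: (0, 0)
Longest path visits 11 cells
Path: A → down → right → down → down → right → up → up → right → up → left

Solution:

┌───┬───┐
│A  │B ↰│
│ ╶─┼─╴ │
│↳ ↓│↱ ↑│
│ ╷ │ ┌─┤
│ │↓│↑│ │
│ │ ╵ ╵ │
│ │↳ ↑  │
└─┴─────┘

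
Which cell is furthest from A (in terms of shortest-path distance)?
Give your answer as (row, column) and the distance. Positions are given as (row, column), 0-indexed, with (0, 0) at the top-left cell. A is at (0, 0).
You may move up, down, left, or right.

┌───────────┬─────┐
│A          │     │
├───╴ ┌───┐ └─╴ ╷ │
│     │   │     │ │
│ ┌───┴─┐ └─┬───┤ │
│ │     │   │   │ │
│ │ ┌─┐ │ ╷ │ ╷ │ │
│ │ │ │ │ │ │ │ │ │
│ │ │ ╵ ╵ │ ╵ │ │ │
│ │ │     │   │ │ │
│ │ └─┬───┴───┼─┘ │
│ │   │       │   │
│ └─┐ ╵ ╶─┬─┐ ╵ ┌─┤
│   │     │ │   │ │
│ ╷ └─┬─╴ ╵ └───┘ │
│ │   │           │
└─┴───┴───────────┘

Computing BFS distances from A to all cells:
Furthest cell: (4, 7)
Distance: 45 steps

Path from A to the furthest cell:

┌───────────┬─────┐
│A → → → → ↓│  ↱ ↓│
├───╴ ┌───┐ └─╴ ╷ │
│     │   │↳ → ↑│↓│
│ ┌───┴─┐ └─┬───┤ │
│ │↱ → ↓│↱ ↓│↱ ↓│↓│
│ │ ┌─┐ │ ╷ │ ╷ │ │
│ │↑│ │↓│↑│↓│↑│↓│↓│
│ │ │ ╵ ╵ │ ╵ │ │ │
│ │↑│  ↳ ↑│↳ ↑│B│↓│
│ │ └─┬───┴───┼─┘ │
│ │↑ ↰│↓ ← ← ↰│↓ ↲│
│ └─┐ ╵ ╶─┬─┐ ╵ ┌─┤
│   │↑ ↲  │ │↑ ↲│ │
│ ╷ └─┬─╴ ╵ └───┘ │
│ │   │           │
└─┴───┴───────────┘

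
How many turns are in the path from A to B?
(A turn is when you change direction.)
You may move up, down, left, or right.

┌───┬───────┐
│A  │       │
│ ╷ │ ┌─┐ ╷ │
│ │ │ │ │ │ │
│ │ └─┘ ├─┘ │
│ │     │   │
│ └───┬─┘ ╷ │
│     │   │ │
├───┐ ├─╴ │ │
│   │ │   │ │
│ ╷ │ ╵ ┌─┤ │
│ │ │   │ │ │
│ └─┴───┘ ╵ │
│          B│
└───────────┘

Directions: down, down, down, right, right, down, down, right, up, right, up, up, right, down, down, down, down
Number of turns: 8

Solution:

┌───┬───────┐
│A  │       │
│ ╷ │ ┌─┐ ╷ │
│↓│ │ │ │ │ │
│ │ └─┘ ├─┘ │
│↓│     │↱ ↓│
│ └───┬─┘ ╷ │
│↳ → ↓│  ↑│↓│
├───┐ ├─╴ │ │
│   │↓│↱ ↑│↓│
│ ╷ │ ╵ ┌─┤ │
│ │ │↳ ↑│ │↓│
│ └─┴───┘ ╵ │
│          B│
└───────────┘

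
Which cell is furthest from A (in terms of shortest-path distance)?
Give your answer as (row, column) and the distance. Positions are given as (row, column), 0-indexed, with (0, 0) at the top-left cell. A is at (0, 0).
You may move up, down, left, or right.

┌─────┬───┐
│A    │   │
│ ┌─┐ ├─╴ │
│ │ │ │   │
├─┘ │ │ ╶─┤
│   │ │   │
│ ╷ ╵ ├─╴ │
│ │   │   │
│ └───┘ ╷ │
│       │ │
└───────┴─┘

Computing BFS distances from A to all cells:
Furthest cell: (0, 3)
Distance: 21 steps

Path from A to the furthest cell:

┌─────┬───┐
│A → ↓│B ↰│
│ ┌─┐ ├─╴ │
│ │ │↓│↱ ↑│
├─┘ │ │ ╶─┤
│↓ ↰│↓│↑ ↰│
│ ╷ ╵ ├─╴ │
│↓│↑ ↲│↱ ↑│
│ └───┘ ╷ │
│↳ → → ↑│ │
└───────┴─┘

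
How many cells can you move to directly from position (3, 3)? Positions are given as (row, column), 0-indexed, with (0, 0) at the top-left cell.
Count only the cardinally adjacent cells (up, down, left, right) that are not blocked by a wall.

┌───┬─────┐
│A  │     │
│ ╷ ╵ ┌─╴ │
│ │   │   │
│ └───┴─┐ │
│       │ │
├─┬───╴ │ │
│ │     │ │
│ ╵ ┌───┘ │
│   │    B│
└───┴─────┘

Checking passable neighbors of (3, 3):
Neighbors: (2, 3), (3, 2)
Count: 2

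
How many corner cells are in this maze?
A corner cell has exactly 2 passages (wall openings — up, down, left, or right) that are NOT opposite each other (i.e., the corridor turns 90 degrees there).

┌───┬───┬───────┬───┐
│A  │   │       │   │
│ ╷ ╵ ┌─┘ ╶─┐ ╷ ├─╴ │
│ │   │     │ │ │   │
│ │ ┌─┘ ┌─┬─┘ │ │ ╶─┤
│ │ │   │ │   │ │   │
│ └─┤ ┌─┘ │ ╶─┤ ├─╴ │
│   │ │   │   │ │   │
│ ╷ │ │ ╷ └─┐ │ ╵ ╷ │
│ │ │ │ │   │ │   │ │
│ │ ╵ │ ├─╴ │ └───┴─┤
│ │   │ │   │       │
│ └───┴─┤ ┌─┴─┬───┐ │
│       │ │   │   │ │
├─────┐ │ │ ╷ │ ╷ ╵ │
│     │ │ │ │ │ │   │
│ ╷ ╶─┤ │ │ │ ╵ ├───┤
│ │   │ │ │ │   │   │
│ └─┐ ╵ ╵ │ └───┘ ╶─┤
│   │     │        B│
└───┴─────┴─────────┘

Counting corner cells (2 non-opposite passages):
Total corners: 49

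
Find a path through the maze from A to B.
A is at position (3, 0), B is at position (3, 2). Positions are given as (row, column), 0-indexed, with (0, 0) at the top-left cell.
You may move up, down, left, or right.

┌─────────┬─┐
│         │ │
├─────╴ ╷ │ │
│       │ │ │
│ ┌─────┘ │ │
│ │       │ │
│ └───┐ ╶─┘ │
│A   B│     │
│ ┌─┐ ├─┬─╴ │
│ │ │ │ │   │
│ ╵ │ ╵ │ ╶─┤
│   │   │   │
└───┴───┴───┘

Finding the shortest path from (3, 0) to (3, 2):
Path length: 2 steps
Directions: right → right

Solution:

┌─────────┬─┐
│         │ │
├─────╴ ╷ │ │
│       │ │ │
│ ┌─────┘ │ │
│ │       │ │
│ └───┐ ╶─┘ │
│A → B│     │
│ ┌─┐ ├─┬─╴ │
│ │ │ │ │   │
│ ╵ │ ╵ │ ╶─┤
│   │   │   │
└───┴───┴───┘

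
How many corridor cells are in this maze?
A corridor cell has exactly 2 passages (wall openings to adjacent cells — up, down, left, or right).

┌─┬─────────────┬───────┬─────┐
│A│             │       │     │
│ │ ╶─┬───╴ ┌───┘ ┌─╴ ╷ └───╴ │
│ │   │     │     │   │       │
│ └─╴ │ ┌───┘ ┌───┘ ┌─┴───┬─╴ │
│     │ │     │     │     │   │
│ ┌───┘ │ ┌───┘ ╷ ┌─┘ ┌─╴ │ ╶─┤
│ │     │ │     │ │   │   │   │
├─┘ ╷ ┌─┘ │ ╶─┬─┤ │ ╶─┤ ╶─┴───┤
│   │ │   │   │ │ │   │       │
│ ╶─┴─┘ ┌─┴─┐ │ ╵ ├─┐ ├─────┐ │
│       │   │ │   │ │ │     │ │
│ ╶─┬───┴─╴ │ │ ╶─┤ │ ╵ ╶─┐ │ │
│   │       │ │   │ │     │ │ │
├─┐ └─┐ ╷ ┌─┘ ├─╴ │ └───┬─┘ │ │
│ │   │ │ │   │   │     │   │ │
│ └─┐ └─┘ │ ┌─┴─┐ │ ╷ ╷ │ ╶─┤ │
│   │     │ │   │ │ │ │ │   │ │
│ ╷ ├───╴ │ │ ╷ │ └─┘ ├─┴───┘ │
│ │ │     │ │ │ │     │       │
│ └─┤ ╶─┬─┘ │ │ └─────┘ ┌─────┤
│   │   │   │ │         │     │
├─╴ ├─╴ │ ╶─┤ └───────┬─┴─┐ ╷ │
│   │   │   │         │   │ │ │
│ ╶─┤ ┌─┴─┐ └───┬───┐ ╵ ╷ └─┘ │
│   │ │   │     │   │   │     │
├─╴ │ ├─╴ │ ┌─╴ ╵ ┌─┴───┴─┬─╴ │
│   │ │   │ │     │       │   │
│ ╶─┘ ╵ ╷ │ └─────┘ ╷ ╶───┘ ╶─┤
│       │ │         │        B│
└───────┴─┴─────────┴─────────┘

Counting cells with exactly 2 passages:
Total corridor cells: 175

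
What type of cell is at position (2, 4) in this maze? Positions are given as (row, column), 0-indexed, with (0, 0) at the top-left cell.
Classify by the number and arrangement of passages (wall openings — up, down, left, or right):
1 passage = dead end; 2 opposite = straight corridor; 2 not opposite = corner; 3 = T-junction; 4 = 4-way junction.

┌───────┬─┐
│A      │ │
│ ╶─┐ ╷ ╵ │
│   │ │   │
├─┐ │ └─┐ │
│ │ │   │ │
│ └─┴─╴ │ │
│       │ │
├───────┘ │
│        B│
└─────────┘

Checking cell at (2, 4):
Number of passages: 2
Cell type: straight corridor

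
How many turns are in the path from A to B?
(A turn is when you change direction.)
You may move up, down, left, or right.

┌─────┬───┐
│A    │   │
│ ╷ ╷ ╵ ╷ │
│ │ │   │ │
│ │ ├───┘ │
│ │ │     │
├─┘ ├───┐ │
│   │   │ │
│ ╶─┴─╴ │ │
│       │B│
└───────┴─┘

Directions: right, right, down, right, up, right, down, down, down, down
Number of turns: 5

Solution:

┌─────┬───┐
│A → ↓│↱ ↓│
│ ╷ ╷ ╵ ╷ │
│ │ │↳ ↑│↓│
│ │ ├───┘ │
│ │ │    ↓│
├─┘ ├───┐ │
│   │   │↓│
│ ╶─┴─╴ │ │
│       │B│
└───────┴─┘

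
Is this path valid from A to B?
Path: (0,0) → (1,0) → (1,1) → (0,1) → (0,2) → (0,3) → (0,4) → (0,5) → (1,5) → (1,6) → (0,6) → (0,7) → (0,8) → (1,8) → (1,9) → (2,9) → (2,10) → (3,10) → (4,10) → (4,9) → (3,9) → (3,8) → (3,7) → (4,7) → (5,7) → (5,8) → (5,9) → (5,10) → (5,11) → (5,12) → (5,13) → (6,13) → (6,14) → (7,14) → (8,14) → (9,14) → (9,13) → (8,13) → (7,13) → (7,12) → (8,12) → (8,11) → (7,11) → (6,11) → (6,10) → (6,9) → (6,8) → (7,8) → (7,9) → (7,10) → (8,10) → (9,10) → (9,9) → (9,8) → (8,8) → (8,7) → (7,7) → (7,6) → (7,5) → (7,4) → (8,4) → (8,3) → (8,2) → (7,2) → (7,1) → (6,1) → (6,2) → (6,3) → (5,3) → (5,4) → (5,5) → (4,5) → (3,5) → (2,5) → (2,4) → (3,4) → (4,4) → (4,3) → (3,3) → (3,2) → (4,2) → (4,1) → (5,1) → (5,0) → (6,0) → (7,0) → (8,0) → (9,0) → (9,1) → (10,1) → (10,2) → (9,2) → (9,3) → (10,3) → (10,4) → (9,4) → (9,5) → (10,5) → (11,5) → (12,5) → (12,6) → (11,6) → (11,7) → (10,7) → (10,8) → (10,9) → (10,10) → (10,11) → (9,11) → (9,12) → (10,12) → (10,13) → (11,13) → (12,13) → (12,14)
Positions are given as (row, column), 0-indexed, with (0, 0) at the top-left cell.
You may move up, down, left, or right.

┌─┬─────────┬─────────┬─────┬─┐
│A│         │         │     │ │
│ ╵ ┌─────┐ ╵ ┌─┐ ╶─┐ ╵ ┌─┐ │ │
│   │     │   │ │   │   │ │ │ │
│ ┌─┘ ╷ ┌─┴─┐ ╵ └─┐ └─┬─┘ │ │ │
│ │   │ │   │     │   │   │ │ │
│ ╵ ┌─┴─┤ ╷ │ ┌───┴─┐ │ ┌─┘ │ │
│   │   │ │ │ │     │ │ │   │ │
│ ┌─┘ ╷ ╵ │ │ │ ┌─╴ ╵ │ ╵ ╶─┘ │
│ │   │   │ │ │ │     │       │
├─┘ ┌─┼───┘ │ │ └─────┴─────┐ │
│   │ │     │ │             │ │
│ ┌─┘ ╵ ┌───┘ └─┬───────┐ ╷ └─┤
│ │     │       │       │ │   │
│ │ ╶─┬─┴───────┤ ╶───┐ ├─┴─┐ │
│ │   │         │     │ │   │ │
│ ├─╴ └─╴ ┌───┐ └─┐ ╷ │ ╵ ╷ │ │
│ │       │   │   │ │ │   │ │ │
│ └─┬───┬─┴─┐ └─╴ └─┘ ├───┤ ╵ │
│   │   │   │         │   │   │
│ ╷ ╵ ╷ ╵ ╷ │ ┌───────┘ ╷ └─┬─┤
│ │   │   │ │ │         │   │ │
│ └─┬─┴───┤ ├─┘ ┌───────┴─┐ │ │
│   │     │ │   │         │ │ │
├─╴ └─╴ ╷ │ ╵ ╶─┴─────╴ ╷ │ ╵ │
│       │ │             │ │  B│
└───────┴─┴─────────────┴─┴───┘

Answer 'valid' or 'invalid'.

Checking path validity:
Result: All consecutive moves are passable.

valid

Correct solution:

┌─┬─────────┬─────────┬─────┬─┐
│A│↱ → → → ↓│↱ → ↓    │     │ │
│ ╵ ┌─────┐ ╵ ┌─┐ ╶─┐ ╵ ┌─┐ │ │
│↳ ↑│     │↳ ↑│ │↳ ↓│   │ │ │ │
│ ┌─┘ ╷ ┌─┴─┐ ╵ └─┐ └─┬─┘ │ │ │
│ │   │ │↓ ↰│     │↳ ↓│   │ │ │
│ ╵ ┌─┴─┤ ╷ │ ┌───┴─┐ │ ┌─┘ │ │
│   │↓ ↰│↓│↑│ │↓ ← ↰│↓│ │   │ │
│ ┌─┘ ╷ ╵ │ │ │ ┌─╴ ╵ │ ╵ ╶─┘ │
│ │↓ ↲│↑ ↲│↑│ │↓│  ↑ ↲│       │
├─┘ ┌─┼───┘ │ │ └─────┴─────┐ │
│↓ ↲│ │↱ → ↑│ │↳ → → → → → ↓│ │
│ ┌─┘ ╵ ┌───┘ └─┬───────┐ ╷ └─┤
│↓│↱ → ↑│       │↓ ← ← ↰│ │↳ ↓│
│ │ ╶─┬─┴───────┤ ╶───┐ ├─┴─┐ │
│↓│↑ ↰│  ↓ ← ← ↰│↳ → ↓│↑│↓ ↰│↓│
│ ├─╴ └─╴ ┌───┐ └─┐ ╷ │ ╵ ╷ │ │
│↓│  ↑ ← ↲│   │↑ ↰│ │↓│↑ ↲│↑│↓│
│ └─┬───┬─┴─┐ └─╴ └─┘ ├───┤ ╵ │
│↳ ↓│↱ ↓│↱ ↓│    ↑ ← ↲│↱ ↓│↑ ↲│
│ ╷ ╵ ╷ ╵ ╷ │ ┌───────┘ ╷ └─┬─┤
│ │↳ ↑│↳ ↑│↓│ │↱ → → → ↑│↳ ↓│ │
│ └─┬─┴───┤ ├─┘ ┌───────┴─┐ │ │
│   │     │↓│↱ ↑│         │↓│ │
├─╴ └─╴ ╷ │ ╵ ╶─┴─────╴ ╷ │ ╵ │
│       │ │↳ ↑          │ │↳ B│
└───────┴─┴─────────────┴─┴───┘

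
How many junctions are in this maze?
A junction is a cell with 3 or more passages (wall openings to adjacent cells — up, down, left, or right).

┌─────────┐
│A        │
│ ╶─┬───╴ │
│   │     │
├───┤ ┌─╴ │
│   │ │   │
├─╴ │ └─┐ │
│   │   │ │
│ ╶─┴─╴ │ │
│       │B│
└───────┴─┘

Checking each cell for number of passages:

Junctions found (3+ passages):
  (1, 4): 3 passages
  (2, 4): 3 passages
Total junctions: 2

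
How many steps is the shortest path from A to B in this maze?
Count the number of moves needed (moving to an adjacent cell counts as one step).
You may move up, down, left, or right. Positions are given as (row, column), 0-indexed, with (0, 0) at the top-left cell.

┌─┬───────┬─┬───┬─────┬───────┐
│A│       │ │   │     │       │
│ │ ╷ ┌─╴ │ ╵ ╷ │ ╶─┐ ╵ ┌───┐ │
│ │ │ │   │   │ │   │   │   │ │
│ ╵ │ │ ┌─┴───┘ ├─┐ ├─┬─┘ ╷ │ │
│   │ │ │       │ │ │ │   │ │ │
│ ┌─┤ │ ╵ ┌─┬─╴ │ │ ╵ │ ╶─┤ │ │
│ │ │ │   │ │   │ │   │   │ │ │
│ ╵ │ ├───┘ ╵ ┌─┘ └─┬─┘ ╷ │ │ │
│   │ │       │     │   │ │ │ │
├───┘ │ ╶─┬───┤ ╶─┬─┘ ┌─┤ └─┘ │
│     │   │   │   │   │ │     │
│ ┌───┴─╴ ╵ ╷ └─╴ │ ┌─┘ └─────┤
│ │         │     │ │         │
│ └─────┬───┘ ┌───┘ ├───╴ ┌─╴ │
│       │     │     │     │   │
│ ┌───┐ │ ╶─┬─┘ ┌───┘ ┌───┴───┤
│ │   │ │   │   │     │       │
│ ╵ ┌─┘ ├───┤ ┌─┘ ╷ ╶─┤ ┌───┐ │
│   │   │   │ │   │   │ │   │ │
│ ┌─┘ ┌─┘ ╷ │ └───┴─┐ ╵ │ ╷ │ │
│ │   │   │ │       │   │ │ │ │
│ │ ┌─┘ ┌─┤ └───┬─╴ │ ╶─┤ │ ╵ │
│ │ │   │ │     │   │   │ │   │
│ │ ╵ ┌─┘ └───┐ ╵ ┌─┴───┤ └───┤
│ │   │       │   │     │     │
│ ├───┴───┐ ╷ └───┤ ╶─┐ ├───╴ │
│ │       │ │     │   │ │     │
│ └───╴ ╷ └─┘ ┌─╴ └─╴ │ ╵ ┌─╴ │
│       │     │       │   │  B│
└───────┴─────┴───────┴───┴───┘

Using BFS to find shortest path:
Start: (0, 0), End: (14, 14)
Path found:
(0,0) → (1,0) → (2,0) → (2,1) → (1,1) → (0,1) → (0,2) → (1,2) → (2,2) → (3,2) → (4,2) → (5,2) → (5,1) → (5,0) → (6,0) → (7,0) → (8,0) → (9,0) → (10,0) → (11,0) → (12,0) → (13,0) → (14,0) → (14,1) → (14,2) → (14,3) → (13,3) → (13,4) → (14,4) → (14,5) → (14,6) → (13,6) → (13,7) → (13,8) → (14,8) → (14,9) → (14,10) → (13,10) → (13,9) → (12,9) → (12,10) → (12,11) → (13,11) → (14,11) → (14,12) → (13,12) → (13,13) → (13,14) → (14,14)
Number of steps: 48

Solution:

┌─┬───────┬─┬───┬─────┬───────┐
│A│↱ ↓    │ │   │     │       │
│ │ ╷ ┌─╴ │ ╵ ╷ │ ╶─┐ ╵ ┌───┐ │
│↓│↑│↓│   │   │ │   │   │   │ │
│ ╵ │ │ ┌─┴───┘ ├─┐ ├─┬─┘ ╷ │ │
│↳ ↑│↓│ │       │ │ │ │   │ │ │
│ ┌─┤ │ ╵ ┌─┬─╴ │ │ ╵ │ ╶─┤ │ │
│ │ │↓│   │ │   │ │   │   │ │ │
│ ╵ │ ├───┘ ╵ ┌─┘ └─┬─┘ ╷ │ │ │
│   │↓│       │     │   │ │ │ │
├───┘ │ ╶─┬───┤ ╶─┬─┘ ┌─┤ └─┘ │
│↓ ← ↲│   │   │   │   │ │     │
│ ┌───┴─╴ ╵ ╷ └─╴ │ ┌─┘ └─────┤
│↓│         │     │ │         │
│ └─────┬───┘ ┌───┘ ├───╴ ┌─╴ │
│↓      │     │     │     │   │
│ ┌───┐ │ ╶─┬─┘ ┌───┘ ┌───┴───┤
│↓│   │ │   │   │     │       │
│ ╵ ┌─┘ ├───┤ ┌─┘ ╷ ╶─┤ ┌───┐ │
│↓  │   │   │ │   │   │ │   │ │
│ ┌─┘ ┌─┘ ╷ │ └───┴─┐ ╵ │ ╷ │ │
│↓│   │   │ │       │   │ │ │ │
│ │ ┌─┘ ┌─┤ └───┬─╴ │ ╶─┤ │ ╵ │
│↓│ │   │ │     │   │   │ │   │
│ │ ╵ ┌─┘ └───┐ ╵ ┌─┴───┤ └───┤
│↓│   │       │   │↱ → ↓│     │
│ ├───┴───┐ ╷ └───┤ ╶─┐ ├───╴ │
│↓│    ↱ ↓│ │↱ → ↓│↑ ↰│↓│↱ → ↓│
│ └───╴ ╷ └─┘ ┌─╴ └─╴ │ ╵ ┌─╴ │
│↳ → → ↑│↳ → ↑│  ↳ → ↑│↳ ↑│  B│
└───────┴─────┴───────┴───┴───┘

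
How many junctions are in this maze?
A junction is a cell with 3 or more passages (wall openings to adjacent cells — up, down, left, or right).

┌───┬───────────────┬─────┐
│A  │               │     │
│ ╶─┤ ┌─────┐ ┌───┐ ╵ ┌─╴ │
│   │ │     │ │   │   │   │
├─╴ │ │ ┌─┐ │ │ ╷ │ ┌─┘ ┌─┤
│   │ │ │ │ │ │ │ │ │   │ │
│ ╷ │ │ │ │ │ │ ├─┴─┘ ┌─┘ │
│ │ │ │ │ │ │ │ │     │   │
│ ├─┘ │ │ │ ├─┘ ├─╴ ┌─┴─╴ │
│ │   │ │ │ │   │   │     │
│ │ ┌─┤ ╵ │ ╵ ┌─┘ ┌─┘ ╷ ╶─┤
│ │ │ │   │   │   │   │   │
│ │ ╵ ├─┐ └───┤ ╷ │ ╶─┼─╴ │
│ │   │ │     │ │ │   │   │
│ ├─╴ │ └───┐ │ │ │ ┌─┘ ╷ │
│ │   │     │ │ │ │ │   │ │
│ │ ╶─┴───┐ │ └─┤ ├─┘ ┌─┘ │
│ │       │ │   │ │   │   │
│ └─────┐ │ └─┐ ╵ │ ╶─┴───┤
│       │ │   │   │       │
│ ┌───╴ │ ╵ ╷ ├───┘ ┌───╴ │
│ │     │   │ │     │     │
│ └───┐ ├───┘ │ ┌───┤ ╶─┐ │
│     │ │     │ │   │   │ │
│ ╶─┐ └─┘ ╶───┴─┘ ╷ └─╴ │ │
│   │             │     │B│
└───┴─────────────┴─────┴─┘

Checking each cell for number of passages:

Junctions found (3+ passages):
  (0, 6): 3 passages
  (1, 9): 3 passages
  (2, 1): 3 passages
  (3, 9): 3 passages
  (3, 12): 3 passages
  (4, 11): 3 passages
  (5, 4): 3 passages
  (5, 8): 3 passages
  (6, 2): 3 passages
  (6, 9): 3 passages
  (6, 12): 3 passages
  (9, 0): 3 passages
  (9, 5): 3 passages
  (9, 9): 3 passages
  (10, 3): 3 passages
  (10, 12): 3 passages
  (11, 0): 3 passages
  (12, 4): 3 passages
Total junctions: 18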